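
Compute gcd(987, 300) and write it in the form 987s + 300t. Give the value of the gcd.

3

Apply Euclid's algorithm to 987 and 300:
987 = 3·300 + 87
300 = 3·87 + 39
87 = 2·39 + 9
39 = 4·9 + 3
9 = 3·3 + 0
gcd(987, 300) = 3.
Back-substituting:
3 = 39 − 4·9
3 = −4·87 + 9·39
3 = 9·300 − 31·87
3 = −31·987 + 102·300
So 3 = (-31)·987 + (102)·300.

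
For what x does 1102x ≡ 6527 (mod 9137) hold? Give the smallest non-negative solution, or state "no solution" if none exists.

First find gcd(1102, 9137):
9137 = 8×1102 + 321
1102 = 3×321 + 139
321 = 2×139 + 43
139 = 3×43 + 10
43 = 4×10 + 3
10 = 3×3 + 1
3 = 3×1 + 0
gcd = 1, so a unique solution mod 9137 exists.
Back-substitute for the Bézout coefficients:
1 = 10 − 3·3
1 = −3·43 + 13·10
1 = 13·139 − 42·43
1 = −42·321 + 97·139
1 = 97·1102 − 333·321
1 = −333·9137 + 2761·1102
So 1102·(2761) ≡ 1 (mod 9137), giving 1102⁻¹ ≡ 2761.
x ≡ 1102⁻¹·6527 ≡ 2761·6527 ≡ 2883 (mod 9137).

2883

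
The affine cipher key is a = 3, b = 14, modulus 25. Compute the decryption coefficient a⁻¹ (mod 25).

gcd(25, 3) by repeated division:
25 = 8·3 + 1
3 = 3·1 + 0
The gcd is 1. Working backward:
1 = 25 − 8·3
So 3·(-8) ≡ 1 (mod 25), and -8 ≡ 17 (mod 25).

17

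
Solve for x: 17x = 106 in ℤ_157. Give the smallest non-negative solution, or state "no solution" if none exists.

First find gcd(17, 157):
157 = 9*17 + 4
17 = 4*4 + 1
4 = 4*1 + 0
gcd = 1, so a unique solution mod 157 exists.
Back-substitute for the Bézout coefficients:
1 = 17 − 4·4
1 = −4·157 + 37·17
So 17·(37) ≡ 1 (mod 157), giving 17⁻¹ ≡ 37.
x ≡ 17⁻¹·106 ≡ 37·106 ≡ 154 (mod 157).

154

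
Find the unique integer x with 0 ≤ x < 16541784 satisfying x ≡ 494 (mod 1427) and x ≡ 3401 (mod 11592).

Write x = 494 + 1427·k. Then 1427·k ≡ 3401 − 494 ≡ 2907 (mod 11592).
Need 1427⁻¹ mod 11592. Extended Euclid on (11592, 1427):
11592 = 8*1427 + 176
1427 = 8*176 + 19
176 = 9*19 + 5
19 = 3*5 + 4
5 = 1*4 + 1
4 = 4*1 + 0
Back-substitute:
1 = 5 − 4
1 = −19 + 4·5
1 = 4·176 − 37·19
1 = −37·1427 + 300·176
1 = 300·11592 − 2437·1427
1427⁻¹ ≡ 9155 (mod 11592), so k ≡ 9155·2907 ≡ 9945 (mod 11592).
x = 494 + 1427·9945 = 14192009.

14192009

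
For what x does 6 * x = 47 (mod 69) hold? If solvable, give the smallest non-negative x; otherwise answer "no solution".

gcd(6, 69):
69 = 11*6 + 3
6 = 2*3 + 0
gcd = 3, but 3 ∤ 47, so the congruence has no solution.

no solution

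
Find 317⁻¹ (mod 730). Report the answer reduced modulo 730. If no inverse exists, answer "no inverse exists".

gcd(730, 317) by repeated division:
730 = 2×317 + 96
317 = 3×96 + 29
96 = 3×29 + 9
29 = 3×9 + 2
9 = 4×2 + 1
2 = 2×1 + 0
Since gcd(317, 730) = 1, back-substitute to write 1 as a combination:
1 = 9 − 4·2
1 = −4·29 + 13·9
1 = 13·96 − 43·29
1 = −43·317 + 142·96
1 = 142·730 − 327·317
So 317·(-327) ≡ 1 (mod 730), and -327 ≡ 403 (mod 730).

403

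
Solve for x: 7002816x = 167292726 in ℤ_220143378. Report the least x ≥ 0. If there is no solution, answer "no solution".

First find gcd(7002816, 220143378):
220143378 = 31×7002816 + 3056082
7002816 = 2×3056082 + 890652
3056082 = 3×890652 + 384126
890652 = 2×384126 + 122400
384126 = 3×122400 + 16926
122400 = 7×16926 + 3918
16926 = 4×3918 + 1254
3918 = 3×1254 + 156
1254 = 8×156 + 6
156 = 26×6 + 0
gcd = 6 and 6 | 167292726, so solutions exist. Divide through by 6: 1167136x ≡ 27882121 (mod 36690563).
Now find 1167136⁻¹ mod 36690563:
36690563 = 31×1167136 + 509347
1167136 = 2×509347 + 148442
509347 = 3×148442 + 64021
148442 = 2×64021 + 20400
64021 = 3×20400 + 2821
20400 = 7×2821 + 653
2821 = 4×653 + 209
653 = 3×209 + 26
209 = 8×26 + 1
26 = 26×1 + 0
Back-substitute:
1 = 209 − 8·26
1 = −8·653 + 25·209
1 = 25·2821 − 108·653
1 = −108·20400 + 781·2821
1 = 781·64021 − 2451·20400
1 = −2451·148442 + 5683·64021
1 = 5683·509347 − 19500·148442
1 = −19500·1167136 + 44683·509347
1 = 44683·36690563 − 1404673·1167136
So 1167136·(-1404673) ≡ 1 (mod 36690563), i.e. 1167136⁻¹ ≡ 35285890.
Then x ≡ 35285890·27882121 ≡ 5541791 (mod 36690563); the smallest non-negative solution is x = 5541791.

5541791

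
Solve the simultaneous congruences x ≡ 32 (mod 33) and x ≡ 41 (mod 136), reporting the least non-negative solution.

Write x = 32 + 33·k. Then 33·k ≡ 41 − 32 ≡ 9 (mod 136).
Need 33⁻¹ mod 136. Extended Euclid on (136, 33):
136 = 4*33 + 4
33 = 8*4 + 1
4 = 4*1 + 0
Back-substitute:
1 = 33 − 8·4
1 = −8·136 + 33·33
33⁻¹ ≡ 33 (mod 136), so k ≡ 33·9 ≡ 25 (mod 136).
x = 32 + 33·25 = 857.

857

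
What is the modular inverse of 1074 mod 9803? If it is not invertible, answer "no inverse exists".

4007

Apply the Euclidean algorithm to 9803 and 1074:
9803 = 9*1074 + 137
1074 = 7*137 + 115
137 = 1*115 + 22
115 = 5*22 + 5
22 = 4*5 + 2
5 = 2*2 + 1
2 = 2*1 + 0
Since gcd(1074, 9803) = 1, back-substitute to write 1 as a combination:
1 = 5 − 2·2
1 = −2·22 + 9·5
1 = 9·115 − 47·22
1 = −47·137 + 56·115
1 = 56·1074 − 439·137
1 = −439·9803 + 4007·1074
So 1074·4007 ≡ 1 (mod 9803).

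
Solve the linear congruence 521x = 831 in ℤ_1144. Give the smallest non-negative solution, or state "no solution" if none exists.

First find gcd(521, 1144):
1144 = 2·521 + 102
521 = 5·102 + 11
102 = 9·11 + 3
11 = 3·3 + 2
3 = 1·2 + 1
2 = 2·1 + 0
gcd = 1, so a unique solution mod 1144 exists.
Back-substitute for the Bézout coefficients:
1 = 3 − 2
1 = −11 + 4·3
1 = 4·102 − 37·11
1 = −37·521 + 189·102
1 = 189·1144 − 415·521
So 521·(-415) ≡ 1 (mod 1144), giving 521⁻¹ ≡ 729.
x ≡ 521⁻¹·831 ≡ 729·831 ≡ 623 (mod 1144).

623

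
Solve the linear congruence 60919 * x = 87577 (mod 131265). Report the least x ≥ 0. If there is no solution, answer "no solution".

First find gcd(60919, 131265):
131265 = 2*60919 + 9427
60919 = 6*9427 + 4357
9427 = 2*4357 + 713
4357 = 6*713 + 79
713 = 9*79 + 2
79 = 39*2 + 1
2 = 2*1 + 0
gcd = 1, so a unique solution mod 131265 exists.
Back-substitute for the Bézout coefficients:
1 = 79 − 39·2
1 = −39·713 + 352·79
1 = 352·4357 − 2151·713
1 = −2151·9427 + 4654·4357
1 = 4654·60919 − 30075·9427
1 = −30075·131265 + 64804·60919
So 60919·(64804) ≡ 1 (mod 131265), giving 60919⁻¹ ≡ 64804.
x ≡ 60919⁻¹·87577 ≡ 64804·87577 ≡ 97633 (mod 131265).

97633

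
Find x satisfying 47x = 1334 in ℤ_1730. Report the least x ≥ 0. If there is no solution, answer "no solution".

First find gcd(47, 1730):
1730 = 36·47 + 38
47 = 1·38 + 9
38 = 4·9 + 2
9 = 4·2 + 1
2 = 2·1 + 0
gcd = 1, so a unique solution mod 1730 exists.
Back-substitute for the Bézout coefficients:
1 = 9 − 4·2
1 = −4·38 + 17·9
1 = 17·47 − 21·38
1 = −21·1730 + 773·47
So 47·(773) ≡ 1 (mod 1730), giving 47⁻¹ ≡ 773.
x ≡ 47⁻¹·1334 ≡ 773·1334 ≡ 102 (mod 1730).

102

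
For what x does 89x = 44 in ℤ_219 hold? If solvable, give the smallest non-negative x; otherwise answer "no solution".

94

First find gcd(89, 219):
219 = 2*89 + 41
89 = 2*41 + 7
41 = 5*7 + 6
7 = 1*6 + 1
6 = 6*1 + 0
gcd = 1, so a unique solution mod 219 exists.
Back-substitute for the Bézout coefficients:
1 = 7 − 6
1 = −41 + 6·7
1 = 6·89 − 13·41
1 = −13·219 + 32·89
So 89·(32) ≡ 1 (mod 219), giving 89⁻¹ ≡ 32.
x ≡ 89⁻¹·44 ≡ 32·44 ≡ 94 (mod 219).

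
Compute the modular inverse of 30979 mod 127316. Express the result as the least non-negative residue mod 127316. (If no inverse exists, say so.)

Run Euclid on (127316, 30979):
127316 = 4·30979 + 3400
30979 = 9·3400 + 379
3400 = 8·379 + 368
379 = 1·368 + 11
368 = 33·11 + 5
11 = 2·5 + 1
5 = 5·1 + 0
gcd = 1, so the inverse exists. Back-substitute:
1 = 11 − 2·5
1 = −2·368 + 67·11
1 = 67·379 − 69·368
1 = −69·3400 + 619·379
1 = 619·30979 − 5640·3400
1 = −5640·127316 + 23179·30979
So 30979·23179 ≡ 1 (mod 127316).

23179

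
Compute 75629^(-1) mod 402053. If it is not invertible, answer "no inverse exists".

Run Euclid on (402053, 75629):
402053 = 5*75629 + 23908
75629 = 3*23908 + 3905
23908 = 6*3905 + 478
3905 = 8*478 + 81
478 = 5*81 + 73
81 = 1*73 + 8
73 = 9*8 + 1
8 = 8*1 + 0
gcd = 1, so the inverse exists. Back-substitute:
1 = 73 − 9·8
1 = −9·81 + 10·73
1 = 10·478 − 59·81
1 = −59·3905 + 482·478
1 = 482·23908 − 2951·3905
1 = −2951·75629 + 9335·23908
1 = 9335·402053 − 49626·75629
Hence 75629⁻¹ ≡ -49626 ≡ 352427 (mod 402053).

352427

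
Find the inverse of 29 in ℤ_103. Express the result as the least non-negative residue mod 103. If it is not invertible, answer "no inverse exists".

32

Apply the Euclidean algorithm to 103 and 29:
103 = 3*29 + 16
29 = 1*16 + 13
16 = 1*13 + 3
13 = 4*3 + 1
3 = 3*1 + 0
gcd = 1, so the inverse exists. Back-substitute:
1 = 13 − 4·3
1 = −4·16 + 5·13
1 = 5·29 − 9·16
1 = −9·103 + 32·29
So 29·32 ≡ 1 (mod 103).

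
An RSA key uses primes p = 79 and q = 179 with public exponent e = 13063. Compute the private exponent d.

13123

φ(n) = (p−1)(q−1) = 78·178 = 13884.
Need d with 13063·d ≡ 1 (mod 13884). Apply the extended Euclidean algorithm:
13884 = 1·13063 + 821
13063 = 15·821 + 748
821 = 1·748 + 73
748 = 10·73 + 18
73 = 4·18 + 1
18 = 18·1 + 0
Back-substitute:
1 = 73 − 4·18
1 = −4·748 + 41·73
1 = 41·821 − 45·748
1 = −45·13063 + 716·821
1 = 716·13884 − 761·13063
So 13063·(-761) ≡ 1 (mod 13884), hence d ≡ -761 ≡ 13123 (mod 13884).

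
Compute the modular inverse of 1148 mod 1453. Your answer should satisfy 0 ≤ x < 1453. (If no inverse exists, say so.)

343

Extended Euclidean algorithm:
1453 = 1*1148 + 305
1148 = 3*305 + 233
305 = 1*233 + 72
233 = 3*72 + 17
72 = 4*17 + 4
17 = 4*4 + 1
4 = 4*1 + 0
Since gcd(1148, 1453) = 1, back-substitute to write 1 as a combination:
1 = 17 − 4·4
1 = −4·72 + 17·17
1 = 17·233 − 55·72
1 = −55·305 + 72·233
1 = 72·1148 − 271·305
1 = −271·1453 + 343·1148
So 1148·343 ≡ 1 (mod 1453).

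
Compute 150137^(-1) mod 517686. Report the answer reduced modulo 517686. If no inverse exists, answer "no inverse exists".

Euclidean algorithm on 517686, 150137:
517686 = 3×150137 + 67275
150137 = 2×67275 + 15587
67275 = 4×15587 + 4927
15587 = 3×4927 + 806
4927 = 6×806 + 91
806 = 8×91 + 78
91 = 1×78 + 13
78 = 6×13 + 0
gcd(150137, 517686) = 13 ≠ 1, so 150137 has no multiplicative inverse modulo 517686.

no inverse exists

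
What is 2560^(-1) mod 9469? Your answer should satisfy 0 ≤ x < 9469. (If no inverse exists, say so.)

5367

Apply the Euclidean algorithm to 9469 and 2560:
9469 = 3·2560 + 1789
2560 = 1·1789 + 771
1789 = 2·771 + 247
771 = 3·247 + 30
247 = 8·30 + 7
30 = 4·7 + 2
7 = 3·2 + 1
2 = 2·1 + 0
Since gcd(2560, 9469) = 1, back-substitute to write 1 as a combination:
1 = 7 − 3·2
1 = −3·30 + 13·7
1 = 13·247 − 107·30
1 = −107·771 + 334·247
1 = 334·1789 − 775·771
1 = −775·2560 + 1109·1789
1 = 1109·9469 − 4102·2560
Hence 2560⁻¹ ≡ -4102 ≡ 5367 (mod 9469).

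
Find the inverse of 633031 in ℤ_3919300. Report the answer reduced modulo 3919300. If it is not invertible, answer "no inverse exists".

no inverse exists

Euclidean algorithm on 3919300, 633031:
3919300 = 6*633031 + 121114
633031 = 5*121114 + 27461
121114 = 4*27461 + 11270
27461 = 2*11270 + 4921
11270 = 2*4921 + 1428
4921 = 3*1428 + 637
1428 = 2*637 + 154
637 = 4*154 + 21
154 = 7*21 + 7
21 = 3*7 + 0
gcd(633031, 3919300) = 7 ≠ 1, so 633031 has no multiplicative inverse modulo 3919300.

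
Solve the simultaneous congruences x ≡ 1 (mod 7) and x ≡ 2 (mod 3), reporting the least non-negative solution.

8

Write x = 1 + 7·k. Then 7·k ≡ 2 − 1 ≡ 1 (mod 3).
Need 7⁻¹ mod 3. Extended Euclid on (3, 1):
3 = 3·1 + 0
7⁻¹ ≡ 1 (mod 3), so k ≡ 1·1 ≡ 1 (mod 3).
x = 1 + 7·1 = 8.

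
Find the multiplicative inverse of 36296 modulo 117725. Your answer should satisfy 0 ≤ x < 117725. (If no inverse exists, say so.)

14281

Extended Euclidean algorithm:
117725 = 3*36296 + 8837
36296 = 4*8837 + 948
8837 = 9*948 + 305
948 = 3*305 + 33
305 = 9*33 + 8
33 = 4*8 + 1
8 = 8*1 + 0
Since gcd(36296, 117725) = 1, back-substitute to write 1 as a combination:
1 = 33 − 4·8
1 = −4·305 + 37·33
1 = 37·948 − 115·305
1 = −115·8837 + 1072·948
1 = 1072·36296 − 4403·8837
1 = −4403·117725 + 14281·36296
So 36296·14281 ≡ 1 (mod 117725).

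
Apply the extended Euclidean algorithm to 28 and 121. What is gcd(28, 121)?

1

Repeated division:
121 = 4×28 + 9
28 = 3×9 + 1
9 = 9×1 + 0
gcd(28, 121) = 1.
Back-substituting:
1 = 28 − 3·9
1 = −3·121 + 13·28
So 1 = (-3)·121 + (13)·28.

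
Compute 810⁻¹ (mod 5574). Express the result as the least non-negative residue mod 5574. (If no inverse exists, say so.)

Compute gcd(810, 5574):
5574 = 6*810 + 714
810 = 1*714 + 96
714 = 7*96 + 42
96 = 2*42 + 12
42 = 3*12 + 6
12 = 2*6 + 0
The gcd is 6, not 1, hence no inverse exists.

no inverse exists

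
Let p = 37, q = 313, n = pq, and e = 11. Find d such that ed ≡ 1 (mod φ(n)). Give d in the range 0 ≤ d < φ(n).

10211

φ(n) = (p−1)(q−1) = 36·312 = 11232.
Need d with 11·d ≡ 1 (mod 11232). Apply the extended Euclidean algorithm:
11232 = 1021×11 + 1
11 = 11×1 + 0
Back-substitute:
1 = 11232 − 1021·11
So 11·(-1021) ≡ 1 (mod 11232), hence d ≡ -1021 ≡ 10211 (mod 11232).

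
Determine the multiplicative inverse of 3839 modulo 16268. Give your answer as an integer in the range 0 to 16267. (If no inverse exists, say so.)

3407

gcd(16268, 3839) by repeated division:
16268 = 4*3839 + 912
3839 = 4*912 + 191
912 = 4*191 + 148
191 = 1*148 + 43
148 = 3*43 + 19
43 = 2*19 + 5
19 = 3*5 + 4
5 = 1*4 + 1
4 = 4*1 + 0
The gcd is 1. Working backward:
1 = 5 − 4
1 = −19 + 4·5
1 = 4·43 − 9·19
1 = −9·148 + 31·43
1 = 31·191 − 40·148
1 = −40·912 + 191·191
1 = 191·3839 − 804·912
1 = −804·16268 + 3407·3839
So 3839·3407 ≡ 1 (mod 16268).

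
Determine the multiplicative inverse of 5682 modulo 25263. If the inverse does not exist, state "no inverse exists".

no inverse exists

Compute gcd(5682, 25263):
25263 = 4*5682 + 2535
5682 = 2*2535 + 612
2535 = 4*612 + 87
612 = 7*87 + 3
87 = 29*3 + 0
gcd(5682, 25263) = 3 ≠ 1, so 5682 has no multiplicative inverse modulo 25263.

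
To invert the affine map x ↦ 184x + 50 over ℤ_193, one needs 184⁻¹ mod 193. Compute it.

Apply the Euclidean algorithm to 193 and 184:
193 = 1·184 + 9
184 = 20·9 + 4
9 = 2·4 + 1
4 = 4·1 + 0
Since gcd(184, 193) = 1, back-substitute to write 1 as a combination:
1 = 9 − 2·4
1 = −2·184 + 41·9
1 = 41·193 − 43·184
Thus 184·(-43) ≡ 1 (mod 193); reducing, -43 mod 193 = 150.

150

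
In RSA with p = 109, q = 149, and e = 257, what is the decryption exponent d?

13745

φ(n) = (p−1)(q−1) = 108·148 = 15984.
Need d with 257·d ≡ 1 (mod 15984). Apply the extended Euclidean algorithm:
15984 = 62·257 + 50
257 = 5·50 + 7
50 = 7·7 + 1
7 = 7·1 + 0
Back-substitute:
1 = 50 − 7·7
1 = −7·257 + 36·50
1 = 36·15984 − 2239·257
So 257·(-2239) ≡ 1 (mod 15984), hence d ≡ -2239 ≡ 13745 (mod 15984).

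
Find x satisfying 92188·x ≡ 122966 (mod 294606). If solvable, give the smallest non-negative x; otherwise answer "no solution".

First find gcd(92188, 294606):
294606 = 3×92188 + 18042
92188 = 5×18042 + 1978
18042 = 9×1978 + 240
1978 = 8×240 + 58
240 = 4×58 + 8
58 = 7×8 + 2
8 = 4×2 + 0
gcd = 2 and 2 | 122966, so solutions exist. Divide through by 2: 46094x ≡ 61483 (mod 147303).
Now find 46094⁻¹ mod 147303:
147303 = 3×46094 + 9021
46094 = 5×9021 + 989
9021 = 9×989 + 120
989 = 8×120 + 29
120 = 4×29 + 4
29 = 7×4 + 1
4 = 4×1 + 0
Back-substitute:
1 = 29 − 7·4
1 = −7·120 + 29·29
1 = 29·989 − 239·120
1 = −239·9021 + 2180·989
1 = 2180·46094 − 11139·9021
1 = −11139·147303 + 35597·46094
So 46094⁻¹ ≡ 35597 (mod 147303).
Then x ≡ 35597·61483 ≡ 129680 (mod 147303); the smallest non-negative solution is x = 129680.

129680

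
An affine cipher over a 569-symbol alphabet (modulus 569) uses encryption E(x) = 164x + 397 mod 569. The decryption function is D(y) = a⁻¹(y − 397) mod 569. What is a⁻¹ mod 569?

399

Run Euclid on (569, 164):
569 = 3*164 + 77
164 = 2*77 + 10
77 = 7*10 + 7
10 = 1*7 + 3
7 = 2*3 + 1
3 = 3*1 + 0
gcd = 1, so the inverse exists. Back-substitute:
1 = 7 − 2·3
1 = −2·10 + 3·7
1 = 3·77 − 23·10
1 = −23·164 + 49·77
1 = 49·569 − 170·164
Thus 164·(-170) ≡ 1 (mod 569); reducing, -170 mod 569 = 399.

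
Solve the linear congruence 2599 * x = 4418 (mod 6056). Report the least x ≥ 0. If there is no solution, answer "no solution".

2206

First find gcd(2599, 6056):
6056 = 2*2599 + 858
2599 = 3*858 + 25
858 = 34*25 + 8
25 = 3*8 + 1
8 = 8*1 + 0
gcd = 1, so a unique solution mod 6056 exists.
Back-substitute for the Bézout coefficients:
1 = 25 − 3·8
1 = −3·858 + 103·25
1 = 103·2599 − 312·858
1 = −312·6056 + 727·2599
So 2599·(727) ≡ 1 (mod 6056), giving 2599⁻¹ ≡ 727.
x ≡ 2599⁻¹·4418 ≡ 727·4418 ≡ 2206 (mod 6056).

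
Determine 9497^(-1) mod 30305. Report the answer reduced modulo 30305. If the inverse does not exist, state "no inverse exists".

20298

Apply the Euclidean algorithm to 30305 and 9497:
30305 = 3·9497 + 1814
9497 = 5·1814 + 427
1814 = 4·427 + 106
427 = 4·106 + 3
106 = 35·3 + 1
3 = 3·1 + 0
gcd = 1, so the inverse exists. Back-substitute:
1 = 106 − 35·3
1 = −35·427 + 141·106
1 = 141·1814 − 599·427
1 = −599·9497 + 3136·1814
1 = 3136·30305 − 10007·9497
Hence 9497⁻¹ ≡ -10007 ≡ 20298 (mod 30305).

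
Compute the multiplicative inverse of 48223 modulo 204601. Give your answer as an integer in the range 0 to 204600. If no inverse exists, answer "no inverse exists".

Extended Euclidean algorithm:
204601 = 4·48223 + 11709
48223 = 4·11709 + 1387
11709 = 8·1387 + 613
1387 = 2·613 + 161
613 = 3·161 + 130
161 = 1·130 + 31
130 = 4·31 + 6
31 = 5·6 + 1
6 = 6·1 + 0
Since gcd(48223, 204601) = 1, back-substitute to write 1 as a combination:
1 = 31 − 5·6
1 = −5·130 + 21·31
1 = 21·161 − 26·130
1 = −26·613 + 99·161
1 = 99·1387 − 224·613
1 = −224·11709 + 1891·1387
1 = 1891·48223 − 7788·11709
1 = −7788·204601 + 33043·48223
So 48223·33043 ≡ 1 (mod 204601).

33043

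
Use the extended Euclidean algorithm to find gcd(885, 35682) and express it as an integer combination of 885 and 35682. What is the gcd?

Repeated division:
35682 = 40*885 + 282
885 = 3*282 + 39
282 = 7*39 + 9
39 = 4*9 + 3
9 = 3*3 + 0
gcd(885, 35682) = 3.
Express as a combination:
3 = 39 − 4·9
3 = −4·282 + 29·39
3 = 29·885 − 91·282
3 = −91·35682 + 3669·885
So 3 = (-91)·35682 + (3669)·885.

3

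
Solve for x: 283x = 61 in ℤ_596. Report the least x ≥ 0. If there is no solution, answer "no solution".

First find gcd(283, 596):
596 = 2*283 + 30
283 = 9*30 + 13
30 = 2*13 + 4
13 = 3*4 + 1
4 = 4*1 + 0
gcd = 1, so a unique solution mod 596 exists.
Back-substitute for the Bézout coefficients:
1 = 13 − 3·4
1 = −3·30 + 7·13
1 = 7·283 − 66·30
1 = −66·596 + 139·283
So 283·(139) ≡ 1 (mod 596), giving 283⁻¹ ≡ 139.
x ≡ 283⁻¹·61 ≡ 139·61 ≡ 135 (mod 596).

135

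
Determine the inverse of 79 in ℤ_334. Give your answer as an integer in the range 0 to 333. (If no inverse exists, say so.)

Run Euclid on (334, 79):
334 = 4*79 + 18
79 = 4*18 + 7
18 = 2*7 + 4
7 = 1*4 + 3
4 = 1*3 + 1
3 = 3*1 + 0
Since gcd(79, 334) = 1, back-substitute to write 1 as a combination:
1 = 4 − 3
1 = −7 + 2·4
1 = 2·18 − 5·7
1 = −5·79 + 22·18
1 = 22·334 − 93·79
So 79·(-93) ≡ 1 (mod 334), and -93 ≡ 241 (mod 334).

241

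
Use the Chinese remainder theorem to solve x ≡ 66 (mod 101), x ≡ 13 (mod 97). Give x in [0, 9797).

1177

Write x = 66 + 101·k. Then 101·k ≡ 13 − 66 ≡ 44 (mod 97).
Need 101⁻¹ mod 97. Extended Euclid on (97, 4):
97 = 24·4 + 1
4 = 4·1 + 0
Back-substitute:
1 = 97 − 24·4
101⁻¹ ≡ 73 (mod 97), so k ≡ 73·44 ≡ 11 (mod 97).
x = 66 + 101·11 = 1177.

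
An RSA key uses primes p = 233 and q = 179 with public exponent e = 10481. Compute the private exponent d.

φ(n) = (p−1)(q−1) = 232·178 = 41296.
Need d with 10481·d ≡ 1 (mod 41296). Apply the extended Euclidean algorithm:
41296 = 3×10481 + 9853
10481 = 1×9853 + 628
9853 = 15×628 + 433
628 = 1×433 + 195
433 = 2×195 + 43
195 = 4×43 + 23
43 = 1×23 + 20
23 = 1×20 + 3
20 = 6×3 + 2
3 = 1×2 + 1
2 = 2×1 + 0
Back-substitute:
1 = 3 − 2
1 = −20 + 7·3
1 = 7·23 − 8·20
1 = −8·43 + 15·23
1 = 15·195 − 68·43
1 = −68·433 + 151·195
1 = 151·628 − 219·433
1 = −219·9853 + 3436·628
1 = 3436·10481 − 3655·9853
1 = −3655·41296 + 14401·10481
So 10481·14401 ≡ 1 (mod 41296), hence d = 14401.

14401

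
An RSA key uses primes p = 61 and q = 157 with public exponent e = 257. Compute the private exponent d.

2513

φ(n) = (p−1)(q−1) = 60·156 = 9360.
Need d with 257·d ≡ 1 (mod 9360). Apply the extended Euclidean algorithm:
9360 = 36·257 + 108
257 = 2·108 + 41
108 = 2·41 + 26
41 = 1·26 + 15
26 = 1·15 + 11
15 = 1·11 + 4
11 = 2·4 + 3
4 = 1·3 + 1
3 = 3·1 + 0
Back-substitute:
1 = 4 − 3
1 = −11 + 3·4
1 = 3·15 − 4·11
1 = −4·26 + 7·15
1 = 7·41 − 11·26
1 = −11·108 + 29·41
1 = 29·257 − 69·108
1 = −69·9360 + 2513·257
So 257·2513 ≡ 1 (mod 9360), hence d = 2513.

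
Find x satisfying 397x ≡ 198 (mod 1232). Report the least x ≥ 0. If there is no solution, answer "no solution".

First find gcd(397, 1232):
1232 = 3*397 + 41
397 = 9*41 + 28
41 = 1*28 + 13
28 = 2*13 + 2
13 = 6*2 + 1
2 = 2*1 + 0
gcd = 1, so a unique solution mod 1232 exists.
Back-substitute for the Bézout coefficients:
1 = 13 − 6·2
1 = −6·28 + 13·13
1 = 13·41 − 19·28
1 = −19·397 + 184·41
1 = 184·1232 − 571·397
So 397·(-571) ≡ 1 (mod 1232), giving 397⁻¹ ≡ 661.
x ≡ 397⁻¹·198 ≡ 661·198 ≡ 286 (mod 1232).

286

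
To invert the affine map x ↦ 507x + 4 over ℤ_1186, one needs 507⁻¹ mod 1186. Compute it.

131

Extended Euclidean algorithm:
1186 = 2·507 + 172
507 = 2·172 + 163
172 = 1·163 + 9
163 = 18·9 + 1
9 = 9·1 + 0
Since gcd(507, 1186) = 1, back-substitute to write 1 as a combination:
1 = 163 − 18·9
1 = −18·172 + 19·163
1 = 19·507 − 56·172
1 = −56·1186 + 131·507
So 507·131 ≡ 1 (mod 1186).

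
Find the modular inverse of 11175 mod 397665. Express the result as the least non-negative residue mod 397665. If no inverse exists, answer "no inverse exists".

Compute gcd(11175, 397665):
397665 = 35*11175 + 6540
11175 = 1*6540 + 4635
6540 = 1*4635 + 1905
4635 = 2*1905 + 825
1905 = 2*825 + 255
825 = 3*255 + 60
255 = 4*60 + 15
60 = 4*15 + 0
gcd(11175, 397665) = 15 ≠ 1, so 11175 has no multiplicative inverse modulo 397665.

no inverse exists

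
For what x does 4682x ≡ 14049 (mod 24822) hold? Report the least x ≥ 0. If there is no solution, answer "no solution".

no solution

gcd(4682, 24822):
24822 = 5×4682 + 1412
4682 = 3×1412 + 446
1412 = 3×446 + 74
446 = 6×74 + 2
74 = 37×2 + 0
gcd = 2, but 2 ∤ 14049, so the congruence has no solution.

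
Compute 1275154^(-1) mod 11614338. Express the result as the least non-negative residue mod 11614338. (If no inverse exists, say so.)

Compute gcd(1275154, 11614338):
11614338 = 9×1275154 + 137952
1275154 = 9×137952 + 33586
137952 = 4×33586 + 3608
33586 = 9×3608 + 1114
3608 = 3×1114 + 266
1114 = 4×266 + 50
266 = 5×50 + 16
50 = 3×16 + 2
16 = 8×2 + 0
Since gcd = 2 > 1, 1275154 is not a unit mod 11614338.

no inverse exists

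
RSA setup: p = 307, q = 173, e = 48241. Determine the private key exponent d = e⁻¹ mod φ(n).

φ(n) = (p−1)(q−1) = 306·172 = 52632.
Need d with 48241·d ≡ 1 (mod 52632). Apply the extended Euclidean algorithm:
52632 = 1*48241 + 4391
48241 = 10*4391 + 4331
4391 = 1*4331 + 60
4331 = 72*60 + 11
60 = 5*11 + 5
11 = 2*5 + 1
5 = 5*1 + 0
Back-substitute:
1 = 11 − 2·5
1 = −2·60 + 11·11
1 = 11·4331 − 794·60
1 = −794·4391 + 805·4331
1 = 805·48241 − 8844·4391
1 = −8844·52632 + 9649·48241
So 48241·9649 ≡ 1 (mod 52632), hence d = 9649.

9649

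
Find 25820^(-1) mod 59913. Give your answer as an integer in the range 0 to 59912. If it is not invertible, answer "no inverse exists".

Extended Euclidean algorithm:
59913 = 2·25820 + 8273
25820 = 3·8273 + 1001
8273 = 8·1001 + 265
1001 = 3·265 + 206
265 = 1·206 + 59
206 = 3·59 + 29
59 = 2·29 + 1
29 = 29·1 + 0
Since gcd(25820, 59913) = 1, back-substitute to write 1 as a combination:
1 = 59 − 2·29
1 = −2·206 + 7·59
1 = 7·265 − 9·206
1 = −9·1001 + 34·265
1 = 34·8273 − 281·1001
1 = −281·25820 + 877·8273
1 = 877·59913 − 2035·25820
Hence 25820⁻¹ ≡ -2035 ≡ 57878 (mod 59913).

57878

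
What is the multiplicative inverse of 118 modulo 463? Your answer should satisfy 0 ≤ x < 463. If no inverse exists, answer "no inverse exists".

412

Extended Euclidean algorithm:
463 = 3×118 + 109
118 = 1×109 + 9
109 = 12×9 + 1
9 = 9×1 + 0
The gcd is 1. Working backward:
1 = 109 − 12·9
1 = −12·118 + 13·109
1 = 13·463 − 51·118
So 118·(-51) ≡ 1 (mod 463), and -51 ≡ 412 (mod 463).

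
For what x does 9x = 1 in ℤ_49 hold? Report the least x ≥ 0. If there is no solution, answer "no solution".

11

First find gcd(9, 49):
49 = 5*9 + 4
9 = 2*4 + 1
4 = 4*1 + 0
gcd = 1, so a unique solution mod 49 exists.
Back-substitute for the Bézout coefficients:
1 = 9 − 2·4
1 = −2·49 + 11·9
So 9·(11) ≡ 1 (mod 49), giving 9⁻¹ ≡ 11.
x ≡ 9⁻¹·1 ≡ 11·1 ≡ 11 (mod 49).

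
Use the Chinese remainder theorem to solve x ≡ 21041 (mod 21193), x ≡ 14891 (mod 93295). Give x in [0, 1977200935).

Write x = 21041 + 21193·k. Then 21193·k ≡ 14891 − 21041 ≡ 87145 (mod 93295).
Need 21193⁻¹ mod 93295. Extended Euclid on (93295, 21193):
93295 = 4·21193 + 8523
21193 = 2·8523 + 4147
8523 = 2·4147 + 229
4147 = 18·229 + 25
229 = 9·25 + 4
25 = 6·4 + 1
4 = 4·1 + 0
Back-substitute:
1 = 25 − 6·4
1 = −6·229 + 55·25
1 = 55·4147 − 996·229
1 = −996·8523 + 2047·4147
1 = 2047·21193 − 5090·8523
1 = −5090·93295 + 22407·21193
21193⁻¹ ≡ 22407 (mod 93295), so k ≡ 22407·87145 ≡ 86960 (mod 93295).
x = 21041 + 21193·86960 = 1842964321.

1842964321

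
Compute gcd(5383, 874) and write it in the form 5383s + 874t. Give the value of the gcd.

1

Euclidean algorithm:
5383 = 6*874 + 139
874 = 6*139 + 40
139 = 3*40 + 19
40 = 2*19 + 2
19 = 9*2 + 1
2 = 2*1 + 0
gcd(5383, 874) = 1.
Back-substituting:
1 = 19 − 9·2
1 = −9·40 + 19·19
1 = 19·139 − 66·40
1 = −66·874 + 415·139
1 = 415·5383 − 2556·874
So 1 = (415)·5383 + (-2556)·874.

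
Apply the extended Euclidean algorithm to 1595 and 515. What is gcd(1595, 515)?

Euclidean algorithm:
1595 = 3×515 + 50
515 = 10×50 + 15
50 = 3×15 + 5
15 = 3×5 + 0
gcd(1595, 515) = 5.
Working backward:
5 = 50 − 3·15
5 = −3·515 + 31·50
5 = 31·1595 − 96·515
So 5 = (31)·1595 + (-96)·515.

5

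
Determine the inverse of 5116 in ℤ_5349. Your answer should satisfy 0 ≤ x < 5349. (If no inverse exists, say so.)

3742

Run Euclid on (5349, 5116):
5349 = 1*5116 + 233
5116 = 21*233 + 223
233 = 1*223 + 10
223 = 22*10 + 3
10 = 3*3 + 1
3 = 3*1 + 0
The gcd is 1. Working backward:
1 = 10 − 3·3
1 = −3·223 + 67·10
1 = 67·233 − 70·223
1 = −70·5116 + 1537·233
1 = 1537·5349 − 1607·5116
Thus 5116·(-1607) ≡ 1 (mod 5349); reducing, -1607 mod 5349 = 3742.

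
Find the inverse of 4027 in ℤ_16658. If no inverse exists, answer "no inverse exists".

gcd(16658, 4027) by repeated division:
16658 = 4*4027 + 550
4027 = 7*550 + 177
550 = 3*177 + 19
177 = 9*19 + 6
19 = 3*6 + 1
6 = 6*1 + 0
gcd = 1, so the inverse exists. Back-substitute:
1 = 19 − 3·6
1 = −3·177 + 28·19
1 = 28·550 − 87·177
1 = −87·4027 + 637·550
1 = 637·16658 − 2635·4027
Hence 4027⁻¹ ≡ -2635 ≡ 14023 (mod 16658).

14023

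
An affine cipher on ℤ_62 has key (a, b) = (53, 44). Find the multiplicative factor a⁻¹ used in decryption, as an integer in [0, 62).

Apply the Euclidean algorithm to 62 and 53:
62 = 1×53 + 9
53 = 5×9 + 8
9 = 1×8 + 1
8 = 8×1 + 0
Since gcd(53, 62) = 1, back-substitute to write 1 as a combination:
1 = 9 − 8
1 = −53 + 6·9
1 = 6·62 − 7·53
So 53·(-7) ≡ 1 (mod 62), and -7 ≡ 55 (mod 62).

55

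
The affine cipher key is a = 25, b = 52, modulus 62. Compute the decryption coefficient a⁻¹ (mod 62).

gcd(62, 25) by repeated division:
62 = 2×25 + 12
25 = 2×12 + 1
12 = 12×1 + 0
gcd = 1, so the inverse exists. Back-substitute:
1 = 25 − 2·12
1 = −2·62 + 5·25
So 25·5 ≡ 1 (mod 62).

5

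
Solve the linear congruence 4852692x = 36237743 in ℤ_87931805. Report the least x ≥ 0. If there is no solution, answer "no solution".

gcd(4852692, 87931805):
87931805 = 18×4852692 + 583349
4852692 = 8×583349 + 185900
583349 = 3×185900 + 25649
185900 = 7×25649 + 6357
25649 = 4×6357 + 221
6357 = 28×221 + 169
221 = 1×169 + 52
169 = 3×52 + 13
52 = 4×13 + 0
gcd = 13, but 13 ∤ 36237743, so the congruence has no solution.

no solution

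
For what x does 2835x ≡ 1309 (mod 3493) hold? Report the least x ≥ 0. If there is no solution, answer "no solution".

428

First find gcd(2835, 3493):
3493 = 1*2835 + 658
2835 = 4*658 + 203
658 = 3*203 + 49
203 = 4*49 + 7
49 = 7*7 + 0
gcd = 7 and 7 | 1309, so solutions exist. Divide through by 7: 405x ≡ 187 (mod 499).
Now find 405⁻¹ mod 499:
499 = 1×405 + 94
405 = 4×94 + 29
94 = 3×29 + 7
29 = 4×7 + 1
7 = 7×1 + 0
Back-substitute:
1 = 29 − 4·7
1 = −4·94 + 13·29
1 = 13·405 − 56·94
1 = −56·499 + 69·405
So 405⁻¹ ≡ 69 (mod 499).
Then x ≡ 69·187 ≡ 428 (mod 499); the smallest non-negative solution is x = 428.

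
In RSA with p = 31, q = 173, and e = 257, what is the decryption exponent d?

φ(n) = (p−1)(q−1) = 30·172 = 5160.
Need d with 257·d ≡ 1 (mod 5160). Apply the extended Euclidean algorithm:
5160 = 20·257 + 20
257 = 12·20 + 17
20 = 1·17 + 3
17 = 5·3 + 2
3 = 1·2 + 1
2 = 2·1 + 0
Back-substitute:
1 = 3 − 2
1 = −17 + 6·3
1 = 6·20 − 7·17
1 = −7·257 + 90·20
1 = 90·5160 − 1807·257
So 257·(-1807) ≡ 1 (mod 5160), hence d ≡ -1807 ≡ 3353 (mod 5160).

3353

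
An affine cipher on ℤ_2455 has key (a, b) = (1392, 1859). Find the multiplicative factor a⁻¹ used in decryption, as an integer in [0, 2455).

2358

Extended Euclidean algorithm:
2455 = 1*1392 + 1063
1392 = 1*1063 + 329
1063 = 3*329 + 76
329 = 4*76 + 25
76 = 3*25 + 1
25 = 25*1 + 0
gcd = 1, so the inverse exists. Back-substitute:
1 = 76 − 3·25
1 = −3·329 + 13·76
1 = 13·1063 − 42·329
1 = −42·1392 + 55·1063
1 = 55·2455 − 97·1392
So 1392·(-97) ≡ 1 (mod 2455), and -97 ≡ 2358 (mod 2455).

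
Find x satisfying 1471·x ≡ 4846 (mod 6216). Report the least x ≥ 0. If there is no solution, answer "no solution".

First find gcd(1471, 6216):
6216 = 4×1471 + 332
1471 = 4×332 + 143
332 = 2×143 + 46
143 = 3×46 + 5
46 = 9×5 + 1
5 = 5×1 + 0
gcd = 1, so a unique solution mod 6216 exists.
Back-substitute for the Bézout coefficients:
1 = 46 − 9·5
1 = −9·143 + 28·46
1 = 28·332 − 65·143
1 = −65·1471 + 288·332
1 = 288·6216 − 1217·1471
So 1471·(-1217) ≡ 1 (mod 6216), giving 1471⁻¹ ≡ 4999.
x ≡ 1471⁻¹·4846 ≡ 4999·4846 ≡ 1402 (mod 6216).

1402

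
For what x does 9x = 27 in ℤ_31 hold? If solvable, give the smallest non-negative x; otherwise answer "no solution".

3

First find gcd(9, 31):
31 = 3*9 + 4
9 = 2*4 + 1
4 = 4*1 + 0
gcd = 1, so a unique solution mod 31 exists.
Back-substitute for the Bézout coefficients:
1 = 9 − 2·4
1 = −2·31 + 7·9
So 9·(7) ≡ 1 (mod 31), giving 9⁻¹ ≡ 7.
x ≡ 9⁻¹·27 ≡ 7·27 ≡ 3 (mod 31).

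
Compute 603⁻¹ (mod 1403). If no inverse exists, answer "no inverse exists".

Run Euclid on (1403, 603):
1403 = 2·603 + 197
603 = 3·197 + 12
197 = 16·12 + 5
12 = 2·5 + 2
5 = 2·2 + 1
2 = 2·1 + 0
Since gcd(603, 1403) = 1, back-substitute to write 1 as a combination:
1 = 5 − 2·2
1 = −2·12 + 5·5
1 = 5·197 − 82·12
1 = −82·603 + 251·197
1 = 251·1403 − 584·603
Hence 603⁻¹ ≡ -584 ≡ 819 (mod 1403).

819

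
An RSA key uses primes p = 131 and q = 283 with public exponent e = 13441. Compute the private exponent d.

13441

φ(n) = (p−1)(q−1) = 130·282 = 36660.
Need d with 13441·d ≡ 1 (mod 36660). Apply the extended Euclidean algorithm:
36660 = 2×13441 + 9778
13441 = 1×9778 + 3663
9778 = 2×3663 + 2452
3663 = 1×2452 + 1211
2452 = 2×1211 + 30
1211 = 40×30 + 11
30 = 2×11 + 8
11 = 1×8 + 3
8 = 2×3 + 2
3 = 1×2 + 1
2 = 2×1 + 0
Back-substitute:
1 = 3 − 2
1 = −8 + 3·3
1 = 3·11 − 4·8
1 = −4·30 + 11·11
1 = 11·1211 − 444·30
1 = −444·2452 + 899·1211
1 = 899·3663 − 1343·2452
1 = −1343·9778 + 3585·3663
1 = 3585·13441 − 4928·9778
1 = −4928·36660 + 13441·13441
So 13441·13441 ≡ 1 (mod 36660), hence d = 13441.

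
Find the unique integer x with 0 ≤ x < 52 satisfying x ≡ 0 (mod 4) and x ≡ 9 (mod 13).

Write x = 0 + 4·k. Then 4·k ≡ 9 − 0 ≡ 9 (mod 13).
Need 4⁻¹ mod 13. Extended Euclid on (13, 4):
13 = 3·4 + 1
4 = 4·1 + 0
Back-substitute:
1 = 13 − 3·4
4⁻¹ ≡ 10 (mod 13), so k ≡ 10·9 ≡ 12 (mod 13).
x = 0 + 4·12 = 48.

48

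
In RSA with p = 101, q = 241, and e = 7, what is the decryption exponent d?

17143

φ(n) = (p−1)(q−1) = 100·240 = 24000.
Need d with 7·d ≡ 1 (mod 24000). Apply the extended Euclidean algorithm:
24000 = 3428*7 + 4
7 = 1*4 + 3
4 = 1*3 + 1
3 = 3*1 + 0
Back-substitute:
1 = 4 − 3
1 = −7 + 2·4
1 = 2·24000 − 6857·7
So 7·(-6857) ≡ 1 (mod 24000), hence d ≡ -6857 ≡ 17143 (mod 24000).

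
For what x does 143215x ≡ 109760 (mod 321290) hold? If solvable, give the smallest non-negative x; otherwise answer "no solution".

25284

First find gcd(143215, 321290):
321290 = 2·143215 + 34860
143215 = 4·34860 + 3775
34860 = 9·3775 + 885
3775 = 4·885 + 235
885 = 3·235 + 180
235 = 1·180 + 55
180 = 3·55 + 15
55 = 3·15 + 10
15 = 1·10 + 5
10 = 2·5 + 0
gcd = 5 and 5 | 109760, so solutions exist. Divide through by 5: 28643x ≡ 21952 (mod 64258).
Now find 28643⁻¹ mod 64258:
64258 = 2×28643 + 6972
28643 = 4×6972 + 755
6972 = 9×755 + 177
755 = 4×177 + 47
177 = 3×47 + 36
47 = 1×36 + 11
36 = 3×11 + 3
11 = 3×3 + 2
3 = 1×2 + 1
2 = 2×1 + 0
Back-substitute:
1 = 3 − 2
1 = −11 + 4·3
1 = 4·36 − 13·11
1 = −13·47 + 17·36
1 = 17·177 − 64·47
1 = −64·755 + 273·177
1 = 273·6972 − 2521·755
1 = −2521·28643 + 10357·6972
1 = 10357·64258 − 23235·28643
So 28643·(-23235) ≡ 1 (mod 64258), i.e. 28643⁻¹ ≡ 41023.
Then x ≡ 41023·21952 ≡ 25284 (mod 64258); the smallest non-negative solution is x = 25284.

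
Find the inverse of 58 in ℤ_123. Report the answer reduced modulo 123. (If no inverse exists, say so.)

70

gcd(123, 58) by repeated division:
123 = 2*58 + 7
58 = 8*7 + 2
7 = 3*2 + 1
2 = 2*1 + 0
gcd = 1, so the inverse exists. Back-substitute:
1 = 7 − 3·2
1 = −3·58 + 25·7
1 = 25·123 − 53·58
Hence 58⁻¹ ≡ -53 ≡ 70 (mod 123).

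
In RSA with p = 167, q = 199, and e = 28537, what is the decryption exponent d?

φ(n) = (p−1)(q−1) = 166·198 = 32868.
Need d with 28537·d ≡ 1 (mod 32868). Apply the extended Euclidean algorithm:
32868 = 1*28537 + 4331
28537 = 6*4331 + 2551
4331 = 1*2551 + 1780
2551 = 1*1780 + 771
1780 = 2*771 + 238
771 = 3*238 + 57
238 = 4*57 + 10
57 = 5*10 + 7
10 = 1*7 + 3
7 = 2*3 + 1
3 = 3*1 + 0
Back-substitute:
1 = 7 − 2·3
1 = −2·10 + 3·7
1 = 3·57 − 17·10
1 = −17·238 + 71·57
1 = 71·771 − 230·238
1 = −230·1780 + 531·771
1 = 531·2551 − 761·1780
1 = −761·4331 + 1292·2551
1 = 1292·28537 − 8513·4331
1 = −8513·32868 + 9805·28537
So 28537·9805 ≡ 1 (mod 32868), hence d = 9805.

9805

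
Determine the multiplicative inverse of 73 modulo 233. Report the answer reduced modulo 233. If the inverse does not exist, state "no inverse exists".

83

Extended Euclidean algorithm:
233 = 3×73 + 14
73 = 5×14 + 3
14 = 4×3 + 2
3 = 1×2 + 1
2 = 2×1 + 0
The gcd is 1. Working backward:
1 = 3 − 2
1 = −14 + 5·3
1 = 5·73 − 26·14
1 = −26·233 + 83·73
So 73·83 ≡ 1 (mod 233).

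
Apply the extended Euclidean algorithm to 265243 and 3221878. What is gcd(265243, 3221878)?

11

Repeated division:
3221878 = 12·265243 + 38962
265243 = 6·38962 + 31471
38962 = 1·31471 + 7491
31471 = 4·7491 + 1507
7491 = 4·1507 + 1463
1507 = 1·1463 + 44
1463 = 33·44 + 11
44 = 4·11 + 0
gcd(265243, 3221878) = 11.
Working backward:
11 = 1463 − 33·44
11 = −33·1507 + 34·1463
11 = 34·7491 − 169·1507
11 = −169·31471 + 710·7491
11 = 710·38962 − 879·31471
11 = −879·265243 + 5984·38962
11 = 5984·3221878 − 72687·265243
So 11 = (5984)·3221878 + (-72687)·265243.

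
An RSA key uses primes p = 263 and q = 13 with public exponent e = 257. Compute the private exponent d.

2777

φ(n) = (p−1)(q−1) = 262·12 = 3144.
Need d with 257·d ≡ 1 (mod 3144). Apply the extended Euclidean algorithm:
3144 = 12×257 + 60
257 = 4×60 + 17
60 = 3×17 + 9
17 = 1×9 + 8
9 = 1×8 + 1
8 = 8×1 + 0
Back-substitute:
1 = 9 − 8
1 = −17 + 2·9
1 = 2·60 − 7·17
1 = −7·257 + 30·60
1 = 30·3144 − 367·257
So 257·(-367) ≡ 1 (mod 3144), hence d ≡ -367 ≡ 2777 (mod 3144).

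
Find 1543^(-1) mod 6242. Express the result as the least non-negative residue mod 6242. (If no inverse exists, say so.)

4191

Extended Euclidean algorithm:
6242 = 4*1543 + 70
1543 = 22*70 + 3
70 = 23*3 + 1
3 = 3*1 + 0
Since gcd(1543, 6242) = 1, back-substitute to write 1 as a combination:
1 = 70 − 23·3
1 = −23·1543 + 507·70
1 = 507·6242 − 2051·1543
Hence 1543⁻¹ ≡ -2051 ≡ 4191 (mod 6242).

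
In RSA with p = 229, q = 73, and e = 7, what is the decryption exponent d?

φ(n) = (p−1)(q−1) = 228·72 = 16416.
Need d with 7·d ≡ 1 (mod 16416). Apply the extended Euclidean algorithm:
16416 = 2345×7 + 1
7 = 7×1 + 0
Back-substitute:
1 = 16416 − 2345·7
So 7·(-2345) ≡ 1 (mod 16416), hence d ≡ -2345 ≡ 14071 (mod 16416).

14071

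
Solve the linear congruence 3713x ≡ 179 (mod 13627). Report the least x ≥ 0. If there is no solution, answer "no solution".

1024

First find gcd(3713, 13627):
13627 = 3×3713 + 2488
3713 = 1×2488 + 1225
2488 = 2×1225 + 38
1225 = 32×38 + 9
38 = 4×9 + 2
9 = 4×2 + 1
2 = 2×1 + 0
gcd = 1, so a unique solution mod 13627 exists.
Back-substitute for the Bézout coefficients:
1 = 9 − 4·2
1 = −4·38 + 17·9
1 = 17·1225 − 548·38
1 = −548·2488 + 1113·1225
1 = 1113·3713 − 1661·2488
1 = −1661·13627 + 6096·3713
So 3713·(6096) ≡ 1 (mod 13627), giving 3713⁻¹ ≡ 6096.
x ≡ 3713⁻¹·179 ≡ 6096·179 ≡ 1024 (mod 13627).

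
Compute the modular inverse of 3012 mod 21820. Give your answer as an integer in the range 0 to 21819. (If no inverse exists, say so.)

no inverse exists

Euclidean algorithm on 21820, 3012:
21820 = 7*3012 + 736
3012 = 4*736 + 68
736 = 10*68 + 56
68 = 1*56 + 12
56 = 4*12 + 8
12 = 1*8 + 4
8 = 2*4 + 0
The gcd is 4, not 1, hence no inverse exists.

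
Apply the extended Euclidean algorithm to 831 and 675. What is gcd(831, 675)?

Euclidean algorithm:
831 = 1×675 + 156
675 = 4×156 + 51
156 = 3×51 + 3
51 = 17×3 + 0
gcd(831, 675) = 3.
Back-substituting:
3 = 156 − 3·51
3 = −3·675 + 13·156
3 = 13·831 − 16·675
So 3 = (13)·831 + (-16)·675.

3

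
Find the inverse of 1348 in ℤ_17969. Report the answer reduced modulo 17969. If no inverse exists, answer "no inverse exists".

Apply the Euclidean algorithm to 17969 and 1348:
17969 = 13*1348 + 445
1348 = 3*445 + 13
445 = 34*13 + 3
13 = 4*3 + 1
3 = 3*1 + 0
The gcd is 1. Working backward:
1 = 13 − 4·3
1 = −4·445 + 137·13
1 = 137·1348 − 415·445
1 = −415·17969 + 5532·1348
So 1348·5532 ≡ 1 (mod 17969).

5532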